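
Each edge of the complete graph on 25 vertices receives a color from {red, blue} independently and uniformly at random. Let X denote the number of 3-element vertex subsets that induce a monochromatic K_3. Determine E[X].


Let X = Σ_S X_S over the C(25, 3) = 2300 subsets S of size 3, where X_S = 1 if the K_3 on S is monochromatic.
For a fixed S, the K_3 on S has C(3, 2) = 3 edges. P[all 3 edges red] = (1/2)^3, and likewise for blue, so P[monochromatic] = 2·(1/2)^3 = 2^{1 − 3} = 1/4.
Summing: E[X] = C(25, 3) · 2^{1 − 3} = 2300 · 1/4 = 575.
Numerically: E[X] ≈ 575.00000.

E[X] = C(25,3)·2^(1−C(3,2)) = 575 ≈ 575.00000.


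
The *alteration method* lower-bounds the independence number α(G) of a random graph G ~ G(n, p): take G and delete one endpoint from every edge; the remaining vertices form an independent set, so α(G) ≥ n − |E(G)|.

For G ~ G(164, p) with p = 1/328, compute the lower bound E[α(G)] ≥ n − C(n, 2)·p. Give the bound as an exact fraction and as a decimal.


E[|E(G)|] = C(164, 2)·p = 13366 · (1/328) = 163/4.
E[α(G)] ≥ n − E[|E(G)|] = 164 − 163/4 = 493/4.
Numerically: ≈ 123.250000.
(This is only a lower bound; the true E[α(G)] may be larger.)

E[α(G)] ≥ 493/4 ≈ 123.250000.


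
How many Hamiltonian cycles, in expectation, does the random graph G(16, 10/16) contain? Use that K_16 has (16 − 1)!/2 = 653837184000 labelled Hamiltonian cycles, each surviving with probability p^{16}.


K_16 has (16 − 1)!/2 = 653837184000 labelled Hamiltonian cycles.
For each such Hamiltonian cycle H, let X_H = 1 if all 16 edges of H are present in G. Then P[X_H = 1] = p^{16} = (5/8)^{16} = 152587890625/281474976710656.
By linearity: E[X] = Σ_H E[X_H] = 653837184000 · p^{16} = 653837184000 · 152587890625/281474976710656 = 97429332733154296875/274877906944.
Numerically: E[X] ≈ 3.54e+08.

E[X] = 653837184000 · (5/8)^{16} = 97429332733154296875/274877906944 ≈ 3.54e+08.


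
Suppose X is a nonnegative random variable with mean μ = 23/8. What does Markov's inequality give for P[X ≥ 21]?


μ = E[X] = 23/8, a = 21.
Markov: P[X ≥ 21] ≤ μ/a = (23/8)/21 = 23/168.
Numerically: ≈ 0.136905.
(Since a = 21 > μ = 2.875000, the bound 23/168 is < 1 and informative.)

P[X ≥ 21] ≤ 23/168 ≈ 0.136905.


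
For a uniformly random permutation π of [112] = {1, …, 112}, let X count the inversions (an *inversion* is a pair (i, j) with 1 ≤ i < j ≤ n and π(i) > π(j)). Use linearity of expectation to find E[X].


Write X = Σ X_I over the C(112, 2) = 6216 pairs i < j, with X_I the indicator of one inversion.
There are 6216 indicators.
For each fixed pair i < j, the values π(i) and π(j) are two distinct elements of {1, …, 112} in uniformly random order; by symmetry P[π(i) > π(j)] = 1/2.
By linearity: E[X] = 6216 · (1/2) = C(112, 2) · (1/2) = 6216/2 = 3108 ≈ 3108.000.

E[X] = 3108 = 3108.000.


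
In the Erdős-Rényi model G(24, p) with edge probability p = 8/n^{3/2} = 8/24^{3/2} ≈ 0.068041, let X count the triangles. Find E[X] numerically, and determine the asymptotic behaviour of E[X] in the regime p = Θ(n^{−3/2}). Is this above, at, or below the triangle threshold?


Number of potential triangles: C(24, 3) = 2024.
Each occurs with probability p³ ≈ (0.068041)³ ≈ 3.1500640e-04.
By linearity: E[X] = C(24, 3)·p³ ≈ 2024 · 3.1500640e-04 ≈ 0.63757.
Since α = 3/2 > 1, p = c/n^{3/2} = o(1/n) is below the triangle threshold p ~ 1/n. Asymptotically E[X] ~ (c³/6)·n^{3(1−α)} = (8³/6)·n^{-1.5} → 0, so by Markov's inequality G has no triangles w.h.p.

E[X] ≈ 0.63757; in regime p = Θ(1/n^{3/2}) E[X] tends to 0 (below the triangle threshold p ~ 1/n).


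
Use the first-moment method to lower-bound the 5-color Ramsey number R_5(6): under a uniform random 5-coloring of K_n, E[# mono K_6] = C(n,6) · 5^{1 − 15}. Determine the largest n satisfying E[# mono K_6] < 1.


We need C(n, 6) · 5^{1 − 15} < 1, i.e. C(n, 6) < 5^{15 − 1} = 6103515625.
Check values of n near the boundary:
  n = 128: C(128, 6) = 5423611200; 5423611200 < 6103515625? YES
  n = 129: C(129, 6) = 5688177600; 5688177600 < 6103515625? YES
  n = 130: C(130, 6) = 5963412000; 5963412000 < 6103515625? YES
  n = 131: C(131, 6) = 6249655776; 6249655776 < 6103515625? NO
  n = 132: C(132, 6) = 6547258432; 6547258432 < 6103515625? NO
The largest n with C(n, 6) < 6103515625 is n = 130 (where E[X] = 47707296/48828125 ≈ 0.977). Hence R_5(6) > 130, i.e. R_5(6) ≥ 131.

Largest n = 130; hence R_5(6) > 130.


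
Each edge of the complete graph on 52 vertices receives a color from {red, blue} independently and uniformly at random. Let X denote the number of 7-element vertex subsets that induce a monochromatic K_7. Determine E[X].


Let X = Σ_S X_S over the C(52, 7) = 133784560 subsets S of size 7, where X_S = 1 if the K_7 on S is monochromatic.
For a fixed S, the K_7 on S has C(7, 2) = 21 edges. P[all 21 edges red] = (1/2)^21, and likewise for blue, so P[monochromatic] = 2·(1/2)^21 = 2^{1 − 21} = 1/1048576.
Summing: E[X] = C(52, 7) · 2^{1 − 21} = 133784560 · 1/1048576 = 8361535/65536.
Numerically: E[X] ≈ 127.587.

E[X] = C(52,7)·2^(1−C(7,2)) = 8361535/65536 ≈ 127.587.


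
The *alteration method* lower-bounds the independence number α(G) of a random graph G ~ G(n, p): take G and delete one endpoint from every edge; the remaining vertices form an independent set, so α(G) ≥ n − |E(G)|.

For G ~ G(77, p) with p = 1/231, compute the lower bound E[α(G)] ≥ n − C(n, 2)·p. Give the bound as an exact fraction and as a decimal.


E[|E(G)|] = C(77, 2)·p = 2926 · (1/231) = 38/3.
E[α(G)] ≥ n − E[|E(G)|] = 77 − 38/3 = 193/3.
Numerically: ≈ 64.333.
(This is only a lower bound; the true E[α(G)] may be larger.)

E[α(G)] ≥ 193/3 ≈ 64.333.


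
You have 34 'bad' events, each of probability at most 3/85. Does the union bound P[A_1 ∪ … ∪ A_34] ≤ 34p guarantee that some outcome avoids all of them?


Union bound: P[∪_{i=1}^{34} A_i] ≤ Σ_i P[A_i] ≤ 34·p = 34·(3/85) = 6/5.
Numerically: 6/5 ≈ 1.2000000.
Is 6/5 < 1? NO.
Since the bound 6/5 is ≥ 1, the union bound is uninformative here; it does NOT by itself certify existence.

34·p = 6/5 ≈ 1.2000000; existence NOT certified by the union bound.


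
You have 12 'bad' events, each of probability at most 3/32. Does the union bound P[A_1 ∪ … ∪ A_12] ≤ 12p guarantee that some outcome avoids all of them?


Union bound: P[∪_{i=1}^{12} A_i] ≤ Σ_i P[A_i] ≤ 12·p = 12·(3/32) = 9/8.
Numerically: 9/8 ≈ 1.1250.
Is 9/8 < 1? NO.
Since the bound 9/8 is ≥ 1, the union bound is uninformative here; it does NOT by itself certify existence.

12·p = 9/8 ≈ 1.1250; existence NOT certified by the union bound.


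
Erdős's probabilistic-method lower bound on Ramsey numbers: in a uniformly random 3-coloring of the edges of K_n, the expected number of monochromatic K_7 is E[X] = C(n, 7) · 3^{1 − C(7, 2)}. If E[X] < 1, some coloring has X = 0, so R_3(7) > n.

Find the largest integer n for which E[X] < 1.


We need C(n, 7) · 3^{1 − 21} < 1, i.e. C(n, 7) < 3^{21 − 1} = 3486784401.
Check values of n near the boundary:
  n = 78: C(78, 7) = 2641902120; 2641902120 < 3486784401? YES
  n = 79: C(79, 7) = 2898753715; 2898753715 < 3486784401? YES
  n = 80: C(80, 7) = 3176716400; 3176716400 < 3486784401? YES
  n = 81: C(81, 7) = 3477216600; 3477216600 < 3486784401? YES
  n = 82: C(82, 7) = 3801756816; 3801756816 < 3486784401? NO
  n = 83: C(83, 7) = 4151918628; 4151918628 < 3486784401? NO
The largest n with C(n, 7) < 3486784401 is n = 81 (where E[X] = 42928600/43046721 ≈ 0.997). Hence R_3(7) > 81, i.e. R_3(7) ≥ 82.

Largest n = 81; hence R_3(7) > 81.


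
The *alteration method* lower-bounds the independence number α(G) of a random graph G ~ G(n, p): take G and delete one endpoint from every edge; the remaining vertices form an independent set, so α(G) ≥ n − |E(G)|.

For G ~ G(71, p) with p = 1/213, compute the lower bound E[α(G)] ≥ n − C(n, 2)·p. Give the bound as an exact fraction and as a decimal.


E[|E(G)|] = C(71, 2)·p = 2485 · (1/213) = 35/3.
E[α(G)] ≥ n − E[|E(G)|] = 71 − 35/3 = 178/3.
Numerically: ≈ 59.33333.
(This is only a lower bound; the true E[α(G)] may be larger.)

E[α(G)] ≥ 178/3 ≈ 59.33333.


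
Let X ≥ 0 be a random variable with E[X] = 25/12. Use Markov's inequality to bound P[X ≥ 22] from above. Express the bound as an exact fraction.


μ = E[X] = 25/12, a = 22.
Markov: P[X ≥ 22] ≤ μ/a = (25/12)/22 = 25/264.
Numerically: ≈ 0.094697.
(Since a = 22 > μ = 2.083333, the bound 25/264 is < 1 and informative.)

P[X ≥ 22] ≤ 25/264 ≈ 0.094697.


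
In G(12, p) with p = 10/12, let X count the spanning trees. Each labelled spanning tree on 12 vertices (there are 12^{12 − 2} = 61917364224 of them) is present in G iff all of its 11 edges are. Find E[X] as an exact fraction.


K_12 has 12^{12 − 2} = 61917364224 labelled spanning trees.
For each such spanning tree H, let X_H = 1 if all 11 edges of H are present in G. Then P[X_H = 1] = p^{11} = (5/6)^{11} = 48828125/362797056.
By linearity of expectation: E[X] = Σ_H E[X_H] = 61917364224 · p^{11} = 61917364224 · 48828125/362797056 = 25000000000/3.
Numerically: E[X] ≈ 8.33e+09.

E[X] = 61917364224 · (5/6)^{11} = 25000000000/3 ≈ 8.33e+09.


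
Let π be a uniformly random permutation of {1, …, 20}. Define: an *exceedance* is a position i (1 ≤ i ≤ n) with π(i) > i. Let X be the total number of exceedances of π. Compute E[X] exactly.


Write X = Σ_{i=1}^{20} X_i, where X_i = 1_{π(i) > i}.
For each fixed i, π(i) is uniform over {1, …, 20} (marginal of a uniform permutation), so P[π(i) > i] = (n − i)/n. Summing: Σ_{i=1}^{20} (n − i)/n = (0 + 1 + … + 19)/20 = 20(20 − 1)/(2·20) = (20 − 1)/2.
Hence E[X] = Σ_{i=1}^{20} (20 − i)/20 = 19/2 ≈ 9.500000.

E[X] = 19/2 = 9.500000.


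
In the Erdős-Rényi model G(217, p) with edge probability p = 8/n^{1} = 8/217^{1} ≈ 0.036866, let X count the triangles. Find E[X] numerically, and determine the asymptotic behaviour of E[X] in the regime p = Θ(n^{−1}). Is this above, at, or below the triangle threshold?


Number of potential triangles: C(217, 3) = 1679580.
Each occurs with probability p³ ≈ (0.036866)³ ≈ 5.0106118e-05.
By linearity: E[X] = C(217, 3)·p³ ≈ 1679580 · 5.0106118e-05 ≈ 84.15723.
Here α = 1, so p = 8/n is exactly at the triangle threshold p ~ 1/n. Asymptotically E[X] → c³/6 = 8³/6 = 256/3 ≈ 85.33333, a bounded constant. In this regime the triangle count is asymptotically Poisson(c³/6).

E[X] ≈ 84.15723; in regime p = Θ(1/n^{1}) E[X] stays bounded (at the triangle threshold p ~ 1/n).


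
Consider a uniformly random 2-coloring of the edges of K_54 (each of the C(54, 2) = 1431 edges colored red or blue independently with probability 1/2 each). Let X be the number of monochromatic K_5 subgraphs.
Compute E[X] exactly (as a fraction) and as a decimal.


Let X = Σ_S X_S over the C(54, 5) = 3162510 subsets S of size 5, where X_S = 1 if the K_5 on S is monochromatic.
For a fixed S, the K_5 on S has C(5, 2) = 10 edges. P[all 10 edges red] = (1/2)^10, and likewise for blue, so P[monochromatic] = 2·(1/2)^10 = 2^{1 − 10} = 1/512.
By linearity: E[X] = C(54, 5) · 2^{1 − 10} = 3162510 · 1/512 = 1581255/256.
Numerically: E[X] ≈ 6176.777.

E[X] = C(54,5)·2^(1−C(5,2)) = 1581255/256 ≈ 6176.777.


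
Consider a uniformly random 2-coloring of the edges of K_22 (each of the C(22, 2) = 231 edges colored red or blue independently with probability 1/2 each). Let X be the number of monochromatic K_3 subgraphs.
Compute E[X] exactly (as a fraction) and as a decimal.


Let X = Σ_S X_S over the C(22, 3) = 1540 subsets S of size 3, where X_S = 1 if the K_3 on S is monochromatic.
For a fixed S, the K_3 on S has C(3, 2) = 3 edges. P[all 3 edges red] = (1/2)^3, and likewise for blue, so P[monochromatic] = 2·(1/2)^3 = 2^{1 − 3} = 1/4.
By linearity: E[X] = C(22, 3) · 2^{1 − 3} = 1540 · 1/4 = 385.
Numerically: E[X] ≈ 385.0000.

E[X] = C(22,3)·2^(1−C(3,2)) = 385 ≈ 385.0000.


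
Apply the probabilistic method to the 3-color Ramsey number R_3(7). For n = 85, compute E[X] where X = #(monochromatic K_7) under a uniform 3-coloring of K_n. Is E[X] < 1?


E[X] = C(85, 7) · 3^{1 − 21} = 4935847320 · 3^{−20} = 4935847320/3486784401.
As a reduced fraction: E[X] = 182809160/129140163 ≈ 1.415587.
Is E[X] < 1? NO.
Since E[X] ≥ 1, the first-moment bound is inconclusive at n = 85; it does NOT by itself certify R_3(7) > 85.

E[X] = 182809160/129140163 ≈ 1.415587; E[X] ≥ 1; first-moment method inconclusive here.


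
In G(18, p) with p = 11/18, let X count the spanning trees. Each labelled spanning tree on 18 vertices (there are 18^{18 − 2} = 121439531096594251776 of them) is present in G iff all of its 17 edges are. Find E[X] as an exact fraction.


K_18 has 18^{18 − 2} = 121439531096594251776 labelled spanning trees.
For each such spanning tree H, let X_H = 1 if all 17 edges of H are present in G. Then P[X_H = 1] = p^{17} = (11/18)^{17} = 505447028499293771/2185911559738696531968.
Summing the indicators: E[X] = Σ_H E[X_H] = 121439531096594251776 · p^{17} = 121439531096594251776 · 505447028499293771/2185911559738696531968 = 505447028499293771/18.
Numerically: E[X] ≈ 2.81e+16.

E[X] = 121439531096594251776 · (11/18)^{17} = 505447028499293771/18 ≈ 2.81e+16.


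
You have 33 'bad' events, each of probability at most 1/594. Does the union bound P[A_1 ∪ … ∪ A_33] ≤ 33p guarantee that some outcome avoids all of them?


Union bound: P[∪_{i=1}^{33} A_i] ≤ Σ_i P[A_i] ≤ 33·p = 33·(1/594) = 1/18.
Numerically: 1/18 ≈ 0.05556.
Is 1/18 < 1? YES.
Since P[∪ A_i] ≤ 1/18 < 1, the complement has P[∩ A_i^c] ≥ 1 − 1/18 = 17/18 > 0, so some outcome avoids every A_i.

33·p = 1/18 ≈ 0.05556; existence CERTIFIED by the union bound.


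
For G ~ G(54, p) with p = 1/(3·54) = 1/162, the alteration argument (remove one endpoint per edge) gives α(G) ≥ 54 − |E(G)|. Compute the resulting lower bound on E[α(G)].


E[|E(G)|] = C(54, 2)·p = 1431 · (1/162) = 53/6.
E[α(G)] ≥ n − E[|E(G)|] = 54 − 53/6 = 271/6.
Numerically: ≈ 45.1667.
(This is only a lower bound; the true E[α(G)] may be larger.)

E[α(G)] ≥ 271/6 ≈ 45.1667.


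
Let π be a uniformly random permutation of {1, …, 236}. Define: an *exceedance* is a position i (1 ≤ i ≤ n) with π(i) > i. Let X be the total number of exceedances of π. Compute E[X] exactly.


Write X = Σ_{i=1}^{236} X_i, where X_i = 1_{π(i) > i}.
For each fixed i, π(i) is uniform over {1, …, 236} (marginal of a uniform permutation), so P[π(i) > i] = (n − i)/n. Summing: Σ_{i=1}^{236} (n − i)/n = (0 + 1 + … + 235)/236 = 236(236 − 1)/(2·236) = (236 − 1)/2.
Hence E[X] = Σ_{i=1}^{236} (236 − i)/236 = 235/2 ≈ 117.5000.

E[X] = 235/2 = 117.5000.


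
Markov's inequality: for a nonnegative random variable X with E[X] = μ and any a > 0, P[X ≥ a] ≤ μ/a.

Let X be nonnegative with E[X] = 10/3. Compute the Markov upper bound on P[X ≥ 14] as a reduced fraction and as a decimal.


μ = E[X] = 10/3, a = 14.
Markov: P[X ≥ 14] ≤ μ/a = (10/3)/14 = 5/21.
Numerically: ≈ 0.23810.
(Since a = 14 > μ = 3.33333, the bound 5/21 is < 1 and informative.)

P[X ≥ 14] ≤ 5/21 ≈ 0.23810.


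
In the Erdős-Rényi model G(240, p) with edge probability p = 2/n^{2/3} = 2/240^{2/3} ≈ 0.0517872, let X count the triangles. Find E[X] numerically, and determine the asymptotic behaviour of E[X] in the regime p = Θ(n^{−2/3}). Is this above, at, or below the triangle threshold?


Number of potential triangles: C(240, 3) = 2275280.
Each occurs with probability p³ ≈ (0.0517872)³ ≈ 1.38888889e-04.
By linearity: E[X] = C(240, 3)·p³ ≈ 2275280 · 1.38888889e-04 ≈ 316.011111.
Since α = 2/3 < 1, p = c/n^{2/3} ≫ 1/n is above the triangle threshold p ~ 1/n. Asymptotically E[X] ~ (c³/6)·n^{3(1−α)} = (2³/6)·n^{1} → ∞; triangles are abundant w.h.p.

E[X] ≈ 316.011111; in regime p = Θ(1/n^{2/3}) E[X] diverges (above the triangle threshold p ~ 1/n).


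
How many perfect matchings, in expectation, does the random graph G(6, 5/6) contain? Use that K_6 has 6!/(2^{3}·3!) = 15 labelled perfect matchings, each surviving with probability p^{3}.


K_6 has 6!/(2^{3}·3!) = 15 labelled perfect matchings.
For each such perfect matching H, let X_H = 1 if all 3 edges of H are present in G. Then P[X_H = 1] = p^{3} = (5/6)^{3} = 125/216.
By linearity: E[X] = Σ_H E[X_H] = 15 · p^{3} = 15 · 125/216 = 625/72.
Numerically: E[X] ≈ 8.6806.

E[X] = 15 · (5/6)^{3} = 625/72 ≈ 8.6806.


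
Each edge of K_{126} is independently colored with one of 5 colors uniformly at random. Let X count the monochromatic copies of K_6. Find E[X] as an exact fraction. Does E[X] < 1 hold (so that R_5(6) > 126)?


E[X] = C(126, 6) · 5^{1 − 15} = 4925156775 · 5^{−14} = 4925156775/6103515625.
As a reduced fraction: E[X] = 197006271/244140625 ≈ 0.80694.
Is E[X] < 1? YES.
Since E[X] < 1, there exists a 5-coloring of K_{126} with no monochromatic K_6; hence R_5(6) > 126.

E[X] = 197006271/244140625 ≈ 0.80694; E[X] < 1, so R_5(6) > 126.


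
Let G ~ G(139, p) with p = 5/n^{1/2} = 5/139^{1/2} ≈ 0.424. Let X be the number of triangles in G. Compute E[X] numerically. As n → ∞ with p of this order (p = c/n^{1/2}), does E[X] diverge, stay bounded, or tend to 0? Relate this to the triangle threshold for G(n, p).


Number of potential triangles: C(139, 3) = 437989.
Each occurs with probability p³ ≈ (0.424)³ ≈ 7.62760e-02.
By linearity: E[X] = C(139, 3)·p³ ≈ 437989 · 7.62760e-02 ≈ 33408.041.
Since α = 1/2 < 1, p = c/n^{1/2} ≫ 1/n is above the triangle threshold p ~ 1/n. Asymptotically E[X] ~ (c³/6)·n^{3(1−α)} = (5³/6)·n^{1.5} → ∞; triangles are abundant w.h.p.

E[X] ≈ 33408.041; in regime p = Θ(1/n^{1/2}) E[X] diverges (above the triangle threshold p ~ 1/n).


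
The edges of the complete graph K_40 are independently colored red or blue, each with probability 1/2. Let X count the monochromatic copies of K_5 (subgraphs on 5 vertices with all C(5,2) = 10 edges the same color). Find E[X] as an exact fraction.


Let X = Σ_S X_S over the C(40, 5) = 658008 subsets S of size 5, where X_S = 1 if the K_5 on S is monochromatic.
For a fixed S, the K_5 on S has C(5, 2) = 10 edges. P[all 10 edges red] = (1/2)^10, and likewise for blue, so P[monochromatic] = 2·(1/2)^10 = 2^{1 − 10} = 1/512.
By linearity of expectation: E[X] = C(40, 5) · 2^{1 − 10} = 658008 · 1/512 = 82251/64.
Numerically: E[X] ≈ 1285.17188.

E[X] = C(40,5)·2^(1−C(5,2)) = 82251/64 ≈ 1285.17188.


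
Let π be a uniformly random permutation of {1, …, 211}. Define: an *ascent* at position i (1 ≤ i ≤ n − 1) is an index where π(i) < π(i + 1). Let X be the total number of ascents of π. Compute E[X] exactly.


Write X = Σ X_I over i = 1, …, 210, with X_I the indicator of one ascent.
There are 210 indicators.
For each fixed i, the pair (π(i), π(i+1)) is a uniformly random ordered pair of distinct values from {1, …, 211}; by symmetry P[π(i) < π(i+1)] = 1/2.
By linearity: E[X] = 210 · (1/2) = (211 − 1) · (1/2) = 105 ≈ 105.00000.

E[X] = 105 = 105.00000.


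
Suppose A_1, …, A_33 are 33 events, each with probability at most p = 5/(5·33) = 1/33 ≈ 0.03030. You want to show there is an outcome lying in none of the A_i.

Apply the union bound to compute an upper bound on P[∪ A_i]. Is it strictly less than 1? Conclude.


Union bound: P[∪_{i=1}^{33} A_i] ≤ Σ_i P[A_i] ≤ 33·p = 33·(1/33) = 1.
Numerically: 1 ≈ 1.00000.
Is 1 < 1? NO.
Since the bound 1 is ≥ 1, the union bound is uninformative here; it does NOT by itself certify existence.

33·p = 1 ≈ 1.00000; existence NOT certified by the union bound.


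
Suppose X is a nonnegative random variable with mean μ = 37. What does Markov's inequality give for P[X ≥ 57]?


μ = E[X] = 37, a = 57.
Markov: P[X ≥ 57] ≤ μ/a = (37)/57 = 37/57.
Numerically: ≈ 0.649123.
(Since a = 57 > μ = 37.000000, the bound 37/57 is < 1 and informative.)

P[X ≥ 57] ≤ 37/57 ≈ 0.649123.


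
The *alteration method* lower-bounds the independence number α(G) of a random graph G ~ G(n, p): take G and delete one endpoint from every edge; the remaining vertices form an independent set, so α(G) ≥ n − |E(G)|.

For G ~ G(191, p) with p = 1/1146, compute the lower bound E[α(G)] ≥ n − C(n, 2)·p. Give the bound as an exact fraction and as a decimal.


E[|E(G)|] = C(191, 2)·p = 18145 · (1/1146) = 95/6.
E[α(G)] ≥ n − E[|E(G)|] = 191 − 95/6 = 1051/6.
Numerically: ≈ 175.166667.
(This is only a lower bound; the true E[α(G)] may be larger.)

E[α(G)] ≥ 1051/6 ≈ 175.166667.


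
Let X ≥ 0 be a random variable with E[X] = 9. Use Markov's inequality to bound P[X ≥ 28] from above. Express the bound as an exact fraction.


μ = E[X] = 9, a = 28.
Markov: P[X ≥ 28] ≤ μ/a = (9)/28 = 9/28.
Numerically: ≈ 0.32143.
(Since a = 28 > μ = 9.00000, the bound 9/28 is < 1 and informative.)

P[X ≥ 28] ≤ 9/28 ≈ 0.32143.


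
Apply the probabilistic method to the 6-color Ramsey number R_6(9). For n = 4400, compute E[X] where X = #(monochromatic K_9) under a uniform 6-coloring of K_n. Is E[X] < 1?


E[X] = C(4400, 9) · 6^{1 − 36} = 1689489304164437494711163600 · 6^{−35} = 1689489304164437494711163600/1719070799748422591028658176.
As a reduced fraction: E[X] = 105593081510277343419447725/107441924984276411939291136 ≈ 0.9827922.
Is E[X] < 1? YES.
Since E[X] < 1, there exists a 6-coloring of K_{4400} with no monochromatic K_9; hence R_6(9) > 4400.

E[X] = 105593081510277343419447725/107441924984276411939291136 ≈ 0.9827922; E[X] < 1, so R_6(9) > 4400.


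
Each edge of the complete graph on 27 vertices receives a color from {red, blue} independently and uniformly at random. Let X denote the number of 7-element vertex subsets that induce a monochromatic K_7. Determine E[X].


Let X = Σ_S X_S over the C(27, 7) = 888030 subsets S of size 7, where X_S = 1 if the K_7 on S is monochromatic.
For a fixed S, the K_7 on S has C(7, 2) = 21 edges. P[all 21 edges red] = (1/2)^21, and likewise for blue, so P[monochromatic] = 2·(1/2)^21 = 2^{1 − 21} = 1/1048576.
By linearity of expectation: E[X] = C(27, 7) · 2^{1 − 21} = 888030 · 1/1048576 = 444015/524288.
Numerically: E[X] ≈ 0.8469.

E[X] = C(27,7)·2^(1−C(7,2)) = 444015/524288 ≈ 0.8469.


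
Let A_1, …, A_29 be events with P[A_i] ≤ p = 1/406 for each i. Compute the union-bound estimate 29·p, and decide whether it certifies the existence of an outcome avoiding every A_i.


Union bound: P[∪_{i=1}^{29} A_i] ≤ Σ_i P[A_i] ≤ 29·p = 29·(1/406) = 1/14.
Numerically: 1/14 ≈ 0.07143.
Is 1/14 < 1? YES.
Since P[∪ A_i] ≤ 1/14 < 1, the complement has P[∩ A_i^c] ≥ 1 − 1/14 = 13/14 > 0, so some outcome avoids every A_i.

29·p = 1/14 ≈ 0.07143; existence CERTIFIED by the union bound.


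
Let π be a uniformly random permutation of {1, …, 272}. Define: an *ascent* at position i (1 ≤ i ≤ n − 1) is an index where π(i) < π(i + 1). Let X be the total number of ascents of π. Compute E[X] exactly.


Write X = Σ X_I over i = 1, …, 271, with X_I the indicator of one ascent.
There are 271 indicators.
For each fixed i, the pair (π(i), π(i+1)) is a uniformly random ordered pair of distinct values from {1, …, 272}; by symmetry P[π(i) < π(i+1)] = 1/2.
By linearity: E[X] = 271 · (1/2) = (272 − 1) · (1/2) = 271/2 ≈ 135.5000.

E[X] = 271/2 = 135.5000.


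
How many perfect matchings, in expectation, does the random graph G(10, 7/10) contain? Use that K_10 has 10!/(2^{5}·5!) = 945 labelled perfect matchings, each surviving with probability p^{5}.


K_10 has 10!/(2^{5}·5!) = 945 labelled perfect matchings.
For each such perfect matching H, let X_H = 1 if all 5 edges of H are present in G. Then P[X_H = 1] = p^{5} = (7/10)^{5} = 16807/100000.
Summing the indicators: E[X] = Σ_H E[X_H] = 945 · p^{5} = 945 · 16807/100000 = 3176523/20000.
Numerically: E[X] ≈ 158.83.

E[X] = 945 · (7/10)^{5} = 3176523/20000 ≈ 158.83.


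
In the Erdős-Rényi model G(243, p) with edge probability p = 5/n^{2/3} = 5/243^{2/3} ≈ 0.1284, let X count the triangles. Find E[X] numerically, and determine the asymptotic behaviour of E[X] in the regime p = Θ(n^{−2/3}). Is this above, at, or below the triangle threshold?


Number of potential triangles: C(243, 3) = 2362041.
Each occurs with probability p³ ≈ (0.1284)³ ≈ 2.116886e-03.
By linearity: E[X] = C(243, 3)·p³ ≈ 2362041 · 2.116886e-03 ≈ 5000.1715.
Since α = 2/3 < 1, p = c/n^{2/3} ≫ 1/n is above the triangle threshold p ~ 1/n. Asymptotically E[X] ~ (c³/6)·n^{3(1−α)} = (5³/6)·n^{1} → ∞; triangles are abundant w.h.p.

E[X] ≈ 5000.1715; in regime p = Θ(1/n^{2/3}) E[X] diverges (above the triangle threshold p ~ 1/n).


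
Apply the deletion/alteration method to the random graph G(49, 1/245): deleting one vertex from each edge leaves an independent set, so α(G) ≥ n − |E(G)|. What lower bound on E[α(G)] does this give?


E[|E(G)|] = C(49, 2)·p = 1176 · (1/245) = 24/5.
E[α(G)] ≥ n − E[|E(G)|] = 49 − 24/5 = 221/5.
Numerically: ≈ 44.20000.
(This is only a lower bound; the true E[α(G)] may be larger.)

E[α(G)] ≥ 221/5 ≈ 44.20000.


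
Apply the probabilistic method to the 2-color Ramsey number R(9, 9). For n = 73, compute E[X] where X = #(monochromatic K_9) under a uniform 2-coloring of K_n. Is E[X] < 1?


E[X] = C(73, 9) · 2^{1 − 36} = 97082021465 · 2^{−35} = 97082021465/34359738368.
As a reduced fraction: E[X] = 97082021465/34359738368 ≈ 2.8255.
Is E[X] < 1? NO.
Since E[X] ≥ 1, the first-moment bound is inconclusive at n = 73; it does NOT by itself certify R(9, 9) > 73.

E[X] = 97082021465/34359738368 ≈ 2.8255; E[X] ≥ 1; first-moment method inconclusive here.


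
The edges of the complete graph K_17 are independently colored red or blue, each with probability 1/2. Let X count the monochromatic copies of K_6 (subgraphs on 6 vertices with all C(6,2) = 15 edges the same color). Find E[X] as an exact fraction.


Let X = Σ_S X_S over the C(17, 6) = 12376 subsets S of size 6, where X_S = 1 if the K_6 on S is monochromatic.
For a fixed S, the K_6 on S has C(6, 2) = 15 edges. P[all 15 edges red] = (1/2)^15, and likewise for blue, so P[monochromatic] = 2·(1/2)^15 = 2^{1 − 15} = 1/16384.
By linearity of expectation: E[X] = C(17, 6) · 2^{1 − 15} = 12376 · 1/16384 = 1547/2048.
Numerically: E[X] ≈ 0.75537.

E[X] = C(17,6)·2^(1−C(6,2)) = 1547/2048 ≈ 0.75537.


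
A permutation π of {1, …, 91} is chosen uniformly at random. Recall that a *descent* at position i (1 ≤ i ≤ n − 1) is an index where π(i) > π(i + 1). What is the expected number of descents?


Write X = Σ X_I over i = 1, …, 90, with X_I the indicator of one descent.
There are 90 indicators.
For each fixed i, the pair (π(i), π(i+1)) is a uniformly random ordered pair of distinct values from {1, …, 91}; by symmetry P[π(i) > π(i+1)] = 1/2.
By linearity: E[X] = 90 · (1/2) = (91 − 1) · (1/2) = 45 ≈ 45.00000.

E[X] = 45 = 45.00000.


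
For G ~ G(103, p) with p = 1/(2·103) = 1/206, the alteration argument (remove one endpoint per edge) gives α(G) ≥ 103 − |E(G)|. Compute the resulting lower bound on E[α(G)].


E[|E(G)|] = C(103, 2)·p = 5253 · (1/206) = 51/2.
E[α(G)] ≥ n − E[|E(G)|] = 103 − 51/2 = 155/2.
Numerically: ≈ 77.500.
(This is only a lower bound; the true E[α(G)] may be larger.)

E[α(G)] ≥ 155/2 ≈ 77.500.


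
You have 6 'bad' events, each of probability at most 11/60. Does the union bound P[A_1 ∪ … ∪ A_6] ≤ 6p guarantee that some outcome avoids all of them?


Union bound: P[∪_{i=1}^{6} A_i] ≤ Σ_i P[A_i] ≤ 6·p = 6·(11/60) = 11/10.
Numerically: 11/10 ≈ 1.1000000.
Is 11/10 < 1? NO.
Since the bound 11/10 is ≥ 1, the union bound is uninformative here; it does NOT by itself certify existence.

6·p = 11/10 ≈ 1.1000000; existence NOT certified by the union bound.


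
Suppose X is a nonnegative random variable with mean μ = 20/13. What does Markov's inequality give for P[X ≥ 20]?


μ = E[X] = 20/13, a = 20.
Markov: P[X ≥ 20] ≤ μ/a = (20/13)/20 = 1/13.
Numerically: ≈ 0.0769.
(Since a = 20 > μ = 1.5385, the bound 1/13 is < 1 and informative.)

P[X ≥ 20] ≤ 1/13 ≈ 0.0769.


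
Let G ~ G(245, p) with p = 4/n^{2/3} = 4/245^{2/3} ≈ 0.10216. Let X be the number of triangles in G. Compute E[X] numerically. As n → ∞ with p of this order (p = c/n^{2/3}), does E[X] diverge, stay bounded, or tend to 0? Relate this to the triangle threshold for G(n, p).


Number of potential triangles: C(245, 3) = 2421090.
Each occurs with probability p³ ≈ (0.10216)³ ≈ 1.06622241e-03.
By linearity: E[X] = C(245, 3)·p³ ≈ 2421090 · 1.06622241e-03 ≈ 2581.420408.
Since α = 2/3 < 1, p = c/n^{2/3} ≫ 1/n is above the triangle threshold p ~ 1/n. Asymptotically E[X] ~ (c³/6)·n^{3(1−α)} = (4³/6)·n^{1} → ∞; triangles are abundant w.h.p.

E[X] ≈ 2581.420408; in regime p = Θ(1/n^{2/3}) E[X] diverges (above the triangle threshold p ~ 1/n).


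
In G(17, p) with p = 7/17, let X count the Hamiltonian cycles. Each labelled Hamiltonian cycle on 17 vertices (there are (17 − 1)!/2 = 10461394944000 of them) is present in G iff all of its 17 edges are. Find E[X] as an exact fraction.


K_17 has (17 − 1)!/2 = 10461394944000 labelled Hamiltonian cycles.
For each such Hamiltonian cycle H, let X_H = 1 if all 17 edges of H are present in G. Then P[X_H = 1] = p^{17} = (7/17)^{17} = 232630513987207/827240261886336764177.
By linearity of expectation: E[X] = Σ_H E[X_H] = 10461394944000 · p^{17} = 10461394944000 · 232630513987207/827240261886336764177 = 2433639682845888590481408000/827240261886336764177.
Numerically: E[X] ≈ 2.94e+06.

E[X] = 10461394944000 · (7/17)^{17} = 2433639682845888590481408000/827240261886336764177 ≈ 2.94e+06.


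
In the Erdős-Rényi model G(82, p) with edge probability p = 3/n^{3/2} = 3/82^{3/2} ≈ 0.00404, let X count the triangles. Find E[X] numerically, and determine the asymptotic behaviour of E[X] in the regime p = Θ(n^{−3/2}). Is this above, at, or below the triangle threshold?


Number of potential triangles: C(82, 3) = 88560.
Each occurs with probability p³ ≈ (0.00404)³ ≈ 6.59480e-08.
By linearity: E[X] = C(82, 3)·p³ ≈ 88560 · 6.59480e-08 ≈ 0.006.
Since α = 3/2 > 1, p = c/n^{3/2} = o(1/n) is below the triangle threshold p ~ 1/n. Asymptotically E[X] ~ (c³/6)·n^{3(1−α)} = (3³/6)·n^{-1.5} → 0, so by Markov's inequality G has no triangles w.h.p.

E[X] ≈ 0.006; in regime p = Θ(1/n^{3/2}) E[X] tends to 0 (below the triangle threshold p ~ 1/n).


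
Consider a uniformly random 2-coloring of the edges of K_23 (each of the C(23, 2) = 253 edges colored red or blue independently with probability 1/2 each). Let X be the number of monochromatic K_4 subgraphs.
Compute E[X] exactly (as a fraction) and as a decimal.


Let X = Σ_S X_S over the C(23, 4) = 8855 subsets S of size 4, where X_S = 1 if the K_4 on S is monochromatic.
For a fixed S, the K_4 on S has C(4, 2) = 6 edges. P[all 6 edges red] = (1/2)^6, and likewise for blue, so P[monochromatic] = 2·(1/2)^6 = 2^{1 − 6} = 1/32.
Summing: E[X] = C(23, 4) · 2^{1 − 6} = 8855 · 1/32 = 8855/32.
Numerically: E[X] ≈ 276.718750.

E[X] = C(23,4)·2^(1−C(4,2)) = 8855/32 ≈ 276.718750.


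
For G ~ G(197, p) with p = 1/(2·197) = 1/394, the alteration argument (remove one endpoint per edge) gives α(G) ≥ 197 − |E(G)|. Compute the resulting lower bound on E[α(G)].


E[|E(G)|] = C(197, 2)·p = 19306 · (1/394) = 49.
E[α(G)] ≥ n − E[|E(G)|] = 197 − 49 = 148.
Numerically: ≈ 148.000000.
(This is only a lower bound; the true E[α(G)] may be larger.)

E[α(G)] ≥ 148 ≈ 148.000000.


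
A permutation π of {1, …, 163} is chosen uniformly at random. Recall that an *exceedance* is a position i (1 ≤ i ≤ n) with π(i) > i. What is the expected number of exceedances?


Write X = Σ_{i=1}^{163} X_i, where X_i = 1_{π(i) > i}.
For each fixed i, π(i) is uniform over {1, …, 163} (marginal of a uniform permutation), so P[π(i) > i] = (n − i)/n. Summing: Σ_{i=1}^{163} (n − i)/n = (0 + 1 + … + 162)/163 = 163(163 − 1)/(2·163) = (163 − 1)/2.
Hence E[X] = Σ_{i=1}^{163} (163 − i)/163 = 81 ≈ 81.0000.

E[X] = 81 = 81.0000.


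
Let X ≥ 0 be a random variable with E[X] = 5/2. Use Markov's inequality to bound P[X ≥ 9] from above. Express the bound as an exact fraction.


μ = E[X] = 5/2, a = 9.
Markov: P[X ≥ 9] ≤ μ/a = (5/2)/9 = 5/18.
Numerically: ≈ 0.2778.
(Since a = 9 > μ = 2.5000, the bound 5/18 is < 1 and informative.)

P[X ≥ 9] ≤ 5/18 ≈ 0.2778.


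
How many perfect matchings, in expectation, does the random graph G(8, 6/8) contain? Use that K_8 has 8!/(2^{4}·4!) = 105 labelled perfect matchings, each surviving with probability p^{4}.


K_8 has 8!/(2^{4}·4!) = 105 labelled perfect matchings.
For each such perfect matching H, let X_H = 1 if all 4 edges of H are present in G. Then P[X_H = 1] = p^{4} = (3/4)^{4} = 81/256.
Summing the indicators: E[X] = Σ_H E[X_H] = 105 · p^{4} = 105 · 81/256 = 8505/256.
Numerically: E[X] ≈ 33.2227.

E[X] = 105 · (3/4)^{4} = 8505/256 ≈ 33.2227.


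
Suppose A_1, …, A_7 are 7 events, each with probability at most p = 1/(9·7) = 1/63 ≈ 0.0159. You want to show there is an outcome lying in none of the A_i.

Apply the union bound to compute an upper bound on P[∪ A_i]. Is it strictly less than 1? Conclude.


Union bound: P[∪_{i=1}^{7} A_i] ≤ Σ_i P[A_i] ≤ 7·p = 7·(1/63) = 1/9.
Numerically: 1/9 ≈ 0.1111.
Is 1/9 < 1? YES.
Since P[∪ A_i] ≤ 1/9 < 1, the complement has P[∩ A_i^c] ≥ 1 − 1/9 = 8/9 > 0, so some outcome avoids every A_i.

7·p = 1/9 ≈ 0.1111; existence CERTIFIED by the union bound.


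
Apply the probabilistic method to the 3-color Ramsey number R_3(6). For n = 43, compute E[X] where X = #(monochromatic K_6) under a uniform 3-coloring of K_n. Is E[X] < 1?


E[X] = C(43, 6) · 3^{1 − 15} = 6096454 · 3^{−14} = 6096454/4782969.
As a reduced fraction: E[X] = 6096454/4782969 ≈ 1.275.
Is E[X] < 1? NO.
Since E[X] ≥ 1, the first-moment bound is inconclusive at n = 43; it does NOT by itself certify R_3(6) > 43.

E[X] = 6096454/4782969 ≈ 1.275; E[X] ≥ 1; first-moment method inconclusive here.


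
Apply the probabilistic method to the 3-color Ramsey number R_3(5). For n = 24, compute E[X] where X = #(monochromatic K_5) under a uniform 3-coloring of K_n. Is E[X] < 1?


E[X] = C(24, 5) · 3^{1 − 10} = 42504 · 3^{−9} = 42504/19683.
As a reduced fraction: E[X] = 14168/6561 ≈ 2.159427.
Is E[X] < 1? NO.
Since E[X] ≥ 1, the first-moment bound is inconclusive at n = 24; it does NOT by itself certify R_3(5) > 24.

E[X] = 14168/6561 ≈ 2.159427; E[X] ≥ 1; first-moment method inconclusive here.


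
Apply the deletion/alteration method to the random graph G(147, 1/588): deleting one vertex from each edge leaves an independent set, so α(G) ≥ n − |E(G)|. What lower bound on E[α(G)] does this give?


E[|E(G)|] = C(147, 2)·p = 10731 · (1/588) = 73/4.
E[α(G)] ≥ n − E[|E(G)|] = 147 − 73/4 = 515/4.
Numerically: ≈ 128.75000.
(This is only a lower bound; the true E[α(G)] may be larger.)

E[α(G)] ≥ 515/4 ≈ 128.75000.


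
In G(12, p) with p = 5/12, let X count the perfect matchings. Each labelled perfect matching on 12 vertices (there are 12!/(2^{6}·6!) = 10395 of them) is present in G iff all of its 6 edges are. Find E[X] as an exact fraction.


K_12 has 12!/(2^{6}·6!) = 10395 labelled perfect matchings.
For each such perfect matching H, let X_H = 1 if all 6 edges of H are present in G. Then P[X_H = 1] = p^{6} = (5/12)^{6} = 15625/2985984.
By linearity: E[X] = Σ_H E[X_H] = 10395 · p^{6} = 10395 · 15625/2985984 = 6015625/110592.
Numerically: E[X] ≈ 54.39.

E[X] = 10395 · (5/12)^{6} = 6015625/110592 ≈ 54.39.


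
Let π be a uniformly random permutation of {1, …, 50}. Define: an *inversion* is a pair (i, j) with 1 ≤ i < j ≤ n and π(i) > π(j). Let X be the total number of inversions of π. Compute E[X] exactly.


Write X = Σ X_I over the C(50, 2) = 1225 pairs i < j, with X_I the indicator of one inversion.
There are 1225 indicators.
For each fixed pair i < j, the values π(i) and π(j) are two distinct elements of {1, …, 50} in uniformly random order; by symmetry P[π(i) > π(j)] = 1/2.
By linearity: E[X] = 1225 · (1/2) = C(50, 2) · (1/2) = 1225/2 = 1225/2 ≈ 612.5000.

E[X] = 1225/2 = 612.5000.


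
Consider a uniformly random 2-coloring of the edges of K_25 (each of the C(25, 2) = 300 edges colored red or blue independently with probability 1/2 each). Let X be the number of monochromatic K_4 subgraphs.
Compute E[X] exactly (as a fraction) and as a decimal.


Let X = Σ_S X_S over the C(25, 4) = 12650 subsets S of size 4, where X_S = 1 if the K_4 on S is monochromatic.
For a fixed S, the K_4 on S has C(4, 2) = 6 edges. P[all 6 edges red] = (1/2)^6, and likewise for blue, so P[monochromatic] = 2·(1/2)^6 = 2^{1 − 6} = 1/32.
Summing: E[X] = C(25, 4) · 2^{1 − 6} = 12650 · 1/32 = 6325/16.
Numerically: E[X] ≈ 395.3125.

E[X] = C(25,4)·2^(1−C(4,2)) = 6325/16 ≈ 395.3125.


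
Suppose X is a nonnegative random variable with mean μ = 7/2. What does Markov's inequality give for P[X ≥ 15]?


μ = E[X] = 7/2, a = 15.
Markov: P[X ≥ 15] ≤ μ/a = (7/2)/15 = 7/30.
Numerically: ≈ 0.233333.
(Since a = 15 > μ = 3.500000, the bound 7/30 is < 1 and informative.)

P[X ≥ 15] ≤ 7/30 ≈ 0.233333.


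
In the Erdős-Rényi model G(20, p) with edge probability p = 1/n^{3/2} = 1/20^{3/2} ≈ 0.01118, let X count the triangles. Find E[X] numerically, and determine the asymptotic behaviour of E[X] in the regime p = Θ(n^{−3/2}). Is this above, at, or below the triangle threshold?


Number of potential triangles: C(20, 3) = 1140.
Each occurs with probability p³ ≈ (0.01118)³ ≈ 1.397542e-06.
By linearity: E[X] = C(20, 3)·p³ ≈ 1140 · 1.397542e-06 ≈ 0.0016.
Since α = 3/2 > 1, p = c/n^{3/2} = o(1/n) is below the triangle threshold p ~ 1/n. Asymptotically E[X] ~ (c³/6)·n^{3(1−α)} = (1³/6)·n^{-1.5} → 0, so by Markov's inequality G has no triangles w.h.p.

E[X] ≈ 0.0016; in regime p = Θ(1/n^{3/2}) E[X] tends to 0 (below the triangle threshold p ~ 1/n).


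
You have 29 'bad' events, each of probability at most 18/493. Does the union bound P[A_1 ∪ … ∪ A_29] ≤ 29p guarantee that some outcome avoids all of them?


Union bound: P[∪_{i=1}^{29} A_i] ≤ Σ_i P[A_i] ≤ 29·p = 29·(18/493) = 18/17.
Numerically: 18/17 ≈ 1.059.
Is 18/17 < 1? NO.
Since the bound 18/17 is ≥ 1, the union bound is uninformative here; it does NOT by itself certify existence.

29·p = 18/17 ≈ 1.059; existence NOT certified by the union bound.


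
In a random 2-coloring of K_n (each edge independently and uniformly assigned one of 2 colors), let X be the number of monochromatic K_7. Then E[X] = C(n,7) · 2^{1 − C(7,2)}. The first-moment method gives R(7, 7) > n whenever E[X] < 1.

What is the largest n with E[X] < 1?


We need C(n, 7) · 2^{1 − 21} < 1, i.e. C(n, 7) < 2^{21 − 1} = 1048576.
Check values of n near the boundary:
  n = 23: C(23, 7) = 245157; 245157 < 1048576? YES
  n = 24: C(24, 7) = 346104; 346104 < 1048576? YES
  n = 25: C(25, 7) = 480700; 480700 < 1048576? YES
  n = 26: C(26, 7) = 657800; 657800 < 1048576? YES
  n = 27: C(27, 7) = 888030; 888030 < 1048576? YES
  n = 28: C(28, 7) = 1184040; 1184040 < 1048576? NO
The largest n with C(n, 7) < 1048576 is n = 27 (where E[X] = 444015/524288 ≈ 0.8468914). Hence R(7, 7) > 27, i.e. R(7, 7) ≥ 28.

Largest n = 27; hence R(7, 7) > 27.


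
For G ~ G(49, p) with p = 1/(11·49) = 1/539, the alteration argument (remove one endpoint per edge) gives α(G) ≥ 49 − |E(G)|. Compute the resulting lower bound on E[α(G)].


E[|E(G)|] = C(49, 2)·p = 1176 · (1/539) = 24/11.
E[α(G)] ≥ n − E[|E(G)|] = 49 − 24/11 = 515/11.
Numerically: ≈ 46.81818.
(This is only a lower bound; the true E[α(G)] may be larger.)

E[α(G)] ≥ 515/11 ≈ 46.81818.
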